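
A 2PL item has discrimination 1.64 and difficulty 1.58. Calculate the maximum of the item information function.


For 2PL, max info at theta = b = 1.58
I_max = a^2 / 4 = 1.64^2 / 4
= 2.6896 / 4
I_max = 0.6724

0.6724


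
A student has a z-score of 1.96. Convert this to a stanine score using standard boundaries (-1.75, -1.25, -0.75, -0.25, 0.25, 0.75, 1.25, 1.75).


Stanine boundaries: [-1.75, -1.25, -0.75, -0.25, 0.25, 0.75, 1.25, 1.75]
z = 1.96
Check each boundary:
  z >= -1.75 -> could be stanine 2
  z >= -1.25 -> could be stanine 3
  z >= -0.75 -> could be stanine 4
  z >= -0.25 -> could be stanine 5
  z >= 0.25 -> could be stanine 6
  z >= 0.75 -> could be stanine 7
  z >= 1.25 -> could be stanine 8
  z >= 1.75 -> could be stanine 9
Highest qualifying boundary gives stanine = 9

9


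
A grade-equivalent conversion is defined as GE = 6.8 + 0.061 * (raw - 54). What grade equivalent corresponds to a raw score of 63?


raw - median = 63 - 54 = 9
slope * diff = 0.061 * 9 = 0.549
GE = 6.8 + 0.549
GE = 7.349

7.349


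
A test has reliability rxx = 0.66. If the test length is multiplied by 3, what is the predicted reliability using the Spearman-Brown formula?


r_new = (n * rxx) / (1 + (n-1) * rxx)
r_new = (3 * 0.66) / (1 + 2 * 0.66)
r_new = 1.98 / 2.32
r_new = 0.8534

0.8534


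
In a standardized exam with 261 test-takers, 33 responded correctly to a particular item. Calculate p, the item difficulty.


Item difficulty p = number correct / total examinees
p = 33 / 261
p = 0.1264

0.1264


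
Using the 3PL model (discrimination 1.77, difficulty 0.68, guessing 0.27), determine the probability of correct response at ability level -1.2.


logit = 1.77*(-1.2 - 0.68) = -3.3276
P* = 1/(1 + exp(--3.3276)) = 0.0346
P = 0.27 + (1 - 0.27) * 0.0346
P = 0.2953

0.2953


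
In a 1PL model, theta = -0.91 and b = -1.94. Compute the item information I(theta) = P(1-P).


P = 1/(1+exp(-(-0.91--1.94))) = 0.7369
I = P*(1-P) = 0.7369 * 0.2631
I = 0.1939

0.1939


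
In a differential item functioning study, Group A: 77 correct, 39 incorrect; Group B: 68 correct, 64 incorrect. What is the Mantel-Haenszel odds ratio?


Odds_A = 77/39 = 1.9744
Odds_B = 68/64 = 1.0625
OR = Odds_A / Odds_B = 1.9744 / 1.0625
Exactly, OR = (77 * 64) / (39 * 68) = 4928 / 2652
OR = 1.8582

1.8582


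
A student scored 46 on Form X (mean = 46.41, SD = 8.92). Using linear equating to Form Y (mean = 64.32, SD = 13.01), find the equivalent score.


slope = SD_Y / SD_X = 13.01 / 8.92 ~ 1.4585
intercept = mean_Y - slope * mean_X = 64.32 - (13.01 / 8.92) * 46.41 ~ -3.3699
Y = slope * X + intercept. To avoid rounding drift from the rounded slope/intercept, evaluate the equivalent form Y = mean_Y + SD_Y * (X - mean_X) / SD_X at full precision:
Y = 64.32 + 13.01 * (46 - 46.41) / 8.92
Y = 64.32 - 13.01 * 0.41 / 8.92
Y = 64.32 - 5.3341 / 8.92
Y = 64.32 - 0.598
Y = 63.722

63.722


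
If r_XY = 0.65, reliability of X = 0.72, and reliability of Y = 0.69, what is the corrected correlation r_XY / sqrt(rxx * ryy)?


r_corrected = rxy / sqrt(rxx * ryy)
= 0.65 / sqrt(0.72 * 0.69)
= 0.65 / sqrt(0.4968)
= 0.65 / 0.70484
r_corrected = 0.9222

0.9222


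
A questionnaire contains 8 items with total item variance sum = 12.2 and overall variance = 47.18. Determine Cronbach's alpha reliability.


alpha = (k/(k-1)) * (1 - sum(si^2)/s_total^2)
= (8/7) * (1 - 12.2/47.18)
alpha = 0.8473

0.8473


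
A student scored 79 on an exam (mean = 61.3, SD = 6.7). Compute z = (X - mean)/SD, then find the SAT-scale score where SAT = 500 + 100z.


z = (X - mean) / SD = (79 - 61.3) / 6.7
z = 17.7 / 6.7
z = 2.6418
SAT-scale = SAT = 500 + 100z
Carry z at full precision (z = 17.7 / 6.7) into the conversion:
SAT-scale = 500 + 100 * (17.7 / 6.7) = 500 + 1770 / 6.7
SAT-scale = 500 + 264.1791
SAT-scale = 764.1791

764.1791


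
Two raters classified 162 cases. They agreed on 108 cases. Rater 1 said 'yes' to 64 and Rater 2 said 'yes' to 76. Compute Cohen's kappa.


P_o = 108/162 = 0.666667
P_e = (64*76 + 98*86) / 26244 = 0.506478
kappa = (P_o - P_e) / (1 - P_e)
kappa = (0.666667 - 0.506478) / (1 - 0.506478)
kappa = 0.3246

0.3246


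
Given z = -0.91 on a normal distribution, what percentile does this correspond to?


CDF(z) = 0.5 * (1 + erf(z/sqrt(2)))
erf(-0.6435) = -0.6372
CDF = 0.1814
Percentile rank = 0.1814 * 100 = 18.14

18.14


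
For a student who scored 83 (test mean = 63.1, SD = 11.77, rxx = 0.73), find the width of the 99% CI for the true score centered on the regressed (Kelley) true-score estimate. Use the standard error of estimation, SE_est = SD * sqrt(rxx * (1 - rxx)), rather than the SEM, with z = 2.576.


True score estimate = 0.73*83 + 0.27*63.1 = 77.627
SE_est = SD * sqrt(rxx * (1 - rxx)) = 11.77 * sqrt(0.73 * 0.27) = 11.77 * sqrt(0.1971) = 5.225403
CI = T_est +/- z * SE_est, so width = 2 * z * SE_est = 2 * 2.576 * 5.225403
Width = 26.9213

26.9213


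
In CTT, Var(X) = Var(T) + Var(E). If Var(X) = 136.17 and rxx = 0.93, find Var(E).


var_true = rxx * var_obs = 0.93 * 136.17 = 126.6381
var_error = var_obs - var_true
var_error = 136.17 - 126.6381
var_error = 9.5319

9.5319


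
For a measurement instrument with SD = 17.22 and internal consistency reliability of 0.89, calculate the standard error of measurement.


SEM = SD * sqrt(1 - rxx)
SEM = 17.22 * sqrt(1 - 0.89)
SEM = 17.22 * sqrt(0.11) = 17.22 * 0.331662
SEM = 5.7112

5.7112


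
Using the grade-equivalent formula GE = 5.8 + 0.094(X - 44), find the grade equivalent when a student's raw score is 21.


raw - median = 21 - 44 = -23
slope * diff = 0.094 * -23 = -2.162
GE = 5.8 + -2.162
GE = 3.638

3.638


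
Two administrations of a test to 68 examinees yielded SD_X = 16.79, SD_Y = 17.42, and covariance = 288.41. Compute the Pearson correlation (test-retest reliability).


r = cov(X,Y) / (SD_X * SD_Y)
r = 288.41 / (16.79 * 17.42)
r = 288.41 / 292.4818
r = 0.9861

0.9861


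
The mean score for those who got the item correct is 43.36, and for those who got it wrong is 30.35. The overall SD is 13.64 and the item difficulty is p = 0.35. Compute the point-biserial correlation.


q = 1 - p = 0.65
rpb = ((M1 - M0) / SD) * sqrt(p * q)
rpb = ((43.36 - 30.35) / 13.64) * sqrt(0.35 * 0.65)
rpb = 0.4549

0.4549


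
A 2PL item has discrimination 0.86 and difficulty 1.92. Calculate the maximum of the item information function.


For 2PL, max info at theta = b = 1.92
I_max = a^2 / 4 = 0.86^2 / 4
= 0.7396 / 4
I_max = 0.1849

0.1849


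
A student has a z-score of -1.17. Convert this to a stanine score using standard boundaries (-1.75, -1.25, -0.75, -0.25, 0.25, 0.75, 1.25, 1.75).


Stanine boundaries: [-1.75, -1.25, -0.75, -0.25, 0.25, 0.75, 1.25, 1.75]
z = -1.17
Check each boundary:
  z >= -1.75 -> could be stanine 2
  z >= -1.25 -> could be stanine 3
  z < -0.75
  z < -0.25
  z < 0.25
  z < 0.75
  z < 1.25
  z < 1.75
Highest qualifying boundary gives stanine = 3

3


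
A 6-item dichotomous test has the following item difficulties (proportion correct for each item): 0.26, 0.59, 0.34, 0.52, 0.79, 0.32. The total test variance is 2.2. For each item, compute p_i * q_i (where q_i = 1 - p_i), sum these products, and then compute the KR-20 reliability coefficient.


For each item, compute p_i * q_i:
  Item 1: 0.26 * 0.74 = 0.1924
  Item 2: 0.59 * 0.41 = 0.2419
  Item 3: 0.34 * 0.66 = 0.2244
  Item 4: 0.52 * 0.48 = 0.2496
  Item 5: 0.79 * 0.21 = 0.1659
  Item 6: 0.32 * 0.68 = 0.2176
Sum(p_i * q_i) = 0.1924 + 0.2419 + 0.2244 + 0.2496 + 0.1659 + 0.2176 = 1.2918
KR-20 = (k/(k-1)) * (1 - Sum(p_i*q_i) / Var_total)
= (6/5) * (1 - 1.2918/2.2)
= 1.2 * 0.4128
KR-20 = 0.4954

0.4954


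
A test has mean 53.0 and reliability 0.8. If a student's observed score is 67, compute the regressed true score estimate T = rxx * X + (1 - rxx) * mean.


T_est = rxx * X + (1 - rxx) * mean
T_est = 0.8 * 67 + 0.2 * 53.0
T_est = 53.6 + 10.6
T_est = 64.2

64.2


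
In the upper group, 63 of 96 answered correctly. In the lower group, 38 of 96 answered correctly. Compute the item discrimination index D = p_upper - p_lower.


p_upper = 63/96 = 0.6562
p_lower = 38/96 = 0.3958
D = 0.6562 - 0.3958 = 0.2604

0.2604


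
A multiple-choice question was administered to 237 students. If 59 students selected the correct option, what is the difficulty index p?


Item difficulty p = number correct / total examinees
p = 59 / 237
p = 0.2489

0.2489


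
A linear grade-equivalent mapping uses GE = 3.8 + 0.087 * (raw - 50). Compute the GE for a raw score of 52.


raw - median = 52 - 50 = 2
slope * diff = 0.087 * 2 = 0.174
GE = 3.8 + 0.174
GE = 3.974

3.974


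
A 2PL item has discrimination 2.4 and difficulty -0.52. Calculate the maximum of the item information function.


For 2PL, max info at theta = b = -0.52
I_max = a^2 / 4 = 2.4^2 / 4
= 5.76 / 4
I_max = 1.44

1.44


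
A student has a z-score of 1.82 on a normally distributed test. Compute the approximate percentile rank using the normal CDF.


CDF(z) = 0.5 * (1 + erf(z/sqrt(2)))
erf(1.2869) = 0.9312
CDF = 0.9656
Percentile rank = 0.9656 * 100 = 96.56

96.56


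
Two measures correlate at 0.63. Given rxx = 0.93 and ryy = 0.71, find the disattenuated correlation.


r_corrected = rxy / sqrt(rxx * ryy)
= 0.63 / sqrt(0.93 * 0.71)
= 0.63 / sqrt(0.6603)
= 0.63 / 0.812588
r_corrected = 0.7753

0.7753


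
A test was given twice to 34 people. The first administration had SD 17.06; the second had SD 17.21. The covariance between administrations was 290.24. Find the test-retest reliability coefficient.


r = cov(X,Y) / (SD_X * SD_Y)
r = 290.24 / (17.06 * 17.21)
r = 290.24 / 293.6026
r = 0.9885

0.9885


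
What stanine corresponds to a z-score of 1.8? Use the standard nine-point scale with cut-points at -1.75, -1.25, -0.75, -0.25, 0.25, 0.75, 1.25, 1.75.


Stanine boundaries: [-1.75, -1.25, -0.75, -0.25, 0.25, 0.75, 1.25, 1.75]
z = 1.8
Check each boundary:
  z >= -1.75 -> could be stanine 2
  z >= -1.25 -> could be stanine 3
  z >= -0.75 -> could be stanine 4
  z >= -0.25 -> could be stanine 5
  z >= 0.25 -> could be stanine 6
  z >= 0.75 -> could be stanine 7
  z >= 1.25 -> could be stanine 8
  z >= 1.75 -> could be stanine 9
Highest qualifying boundary gives stanine = 9

9


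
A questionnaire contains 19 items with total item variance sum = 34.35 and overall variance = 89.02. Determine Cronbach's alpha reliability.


alpha = (k/(k-1)) * (1 - sum(si^2)/s_total^2)
= (19/18) * (1 - 34.35/89.02)
alpha = 0.6483

0.6483


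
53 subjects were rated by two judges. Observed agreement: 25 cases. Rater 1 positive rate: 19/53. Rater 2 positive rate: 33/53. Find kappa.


P_o = 25/53 = 0.471698
P_e = (19*33 + 34*20) / 2809 = 0.46529
kappa = (P_o - P_e) / (1 - P_e)
kappa = (0.471698 - 0.46529) / (1 - 0.46529)
kappa = 0.012

0.012


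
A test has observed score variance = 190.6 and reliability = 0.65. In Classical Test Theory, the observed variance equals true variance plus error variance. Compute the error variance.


var_true = rxx * var_obs = 0.65 * 190.6 = 123.89
var_error = var_obs - var_true
var_error = 190.6 - 123.89
var_error = 66.71

66.71


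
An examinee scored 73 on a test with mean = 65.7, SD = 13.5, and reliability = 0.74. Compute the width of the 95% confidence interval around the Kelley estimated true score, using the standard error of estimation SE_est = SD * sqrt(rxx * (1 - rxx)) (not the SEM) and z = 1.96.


True score estimate = 0.74*73 + 0.26*65.7 = 71.102
SE_est = SD * sqrt(rxx * (1 - rxx)) = 13.5 * sqrt(0.74 * 0.26) = 13.5 * sqrt(0.1924) = 5.921562
CI = T_est +/- z * SE_est, so width = 2 * z * SE_est = 2 * 1.96 * 5.921562
Width = 23.2125

23.2125


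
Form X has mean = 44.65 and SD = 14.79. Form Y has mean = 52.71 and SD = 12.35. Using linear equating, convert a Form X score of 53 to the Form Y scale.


slope = SD_Y / SD_X = 12.35 / 14.79 ~ 0.835
intercept = mean_Y - slope * mean_X = 52.71 - (12.35 / 14.79) * 44.65 ~ 15.4262
Y = slope * X + intercept. To avoid rounding drift from the rounded slope/intercept, evaluate the equivalent form Y = mean_Y + SD_Y * (X - mean_X) / SD_X at full precision:
Y = 52.71 + 12.35 * (53 - 44.65) / 14.79
Y = 52.71 + 12.35 * 8.35 / 14.79
Y = 52.71 + 103.1225 / 14.79
Y = 52.71 + 6.9724
Y = 59.6824

59.6824


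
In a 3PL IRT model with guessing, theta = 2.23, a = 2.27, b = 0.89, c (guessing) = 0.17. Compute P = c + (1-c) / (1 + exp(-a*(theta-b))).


logit = 2.27*(2.23 - 0.89) = 3.0418
P* = 1/(1 + exp(-3.0418)) = 0.9544
P = 0.17 + (1 - 0.17) * 0.9544
P = 0.9622

0.9622


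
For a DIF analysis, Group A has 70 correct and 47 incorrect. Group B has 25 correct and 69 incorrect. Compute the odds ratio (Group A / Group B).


Odds_A = 70/47 = 1.4894
Odds_B = 25/69 = 0.3623
OR = Odds_A / Odds_B = 1.4894 / 0.3623
Exactly, OR = (70 * 69) / (47 * 25) = 4830 / 1175
OR = 4.1106

4.1106


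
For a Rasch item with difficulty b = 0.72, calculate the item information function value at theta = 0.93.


P = 1/(1+exp(-(0.93-0.72))) = 0.5523
I = P*(1-P) = 0.5523 * 0.4477
I = 0.2473

0.2473


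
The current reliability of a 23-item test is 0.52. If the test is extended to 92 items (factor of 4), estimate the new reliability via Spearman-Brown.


r_new = (n * rxx) / (1 + (n-1) * rxx)
r_new = (4 * 0.52) / (1 + 3 * 0.52)
r_new = 2.08 / 2.56
r_new = 0.8125

0.8125


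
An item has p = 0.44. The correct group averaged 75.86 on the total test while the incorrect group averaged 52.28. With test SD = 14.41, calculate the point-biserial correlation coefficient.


q = 1 - p = 0.56
rpb = ((M1 - M0) / SD) * sqrt(p * q)
rpb = ((75.86 - 52.28) / 14.41) * sqrt(0.44 * 0.56)
rpb = 0.8123

0.8123


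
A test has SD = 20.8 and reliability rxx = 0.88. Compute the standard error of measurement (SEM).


SEM = SD * sqrt(1 - rxx)
SEM = 20.8 * sqrt(1 - 0.88)
SEM = 20.8 * sqrt(0.12) = 20.8 * 0.34641
SEM = 7.2053

7.2053


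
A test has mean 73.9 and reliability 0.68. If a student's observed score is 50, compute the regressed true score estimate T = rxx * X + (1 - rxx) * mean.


T_est = rxx * X + (1 - rxx) * mean
T_est = 0.68 * 50 + 0.32 * 73.9
T_est = 34.0 + 23.648
T_est = 57.648

57.648


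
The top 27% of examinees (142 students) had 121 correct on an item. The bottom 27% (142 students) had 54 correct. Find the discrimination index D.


p_upper = 121/142 = 0.8521
p_lower = 54/142 = 0.3803
D = 0.8521 - 0.3803 = 0.4718

0.4718


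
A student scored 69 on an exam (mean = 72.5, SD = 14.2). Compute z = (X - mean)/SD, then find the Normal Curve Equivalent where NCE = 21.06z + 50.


z = (X - mean) / SD = (69 - 72.5) / 14.2
z = -3.5 / 14.2
z = -0.2465
NCE = NCE = 21.06z + 50
Carry z at full precision (z = -3.5 / 14.2) into the conversion:
NCE = 21.06 * (-3.5 / 14.2) + 50 = -73.71 / 14.2 + 50
NCE = -5.1908 + 50
NCE = 44.8092

44.8092


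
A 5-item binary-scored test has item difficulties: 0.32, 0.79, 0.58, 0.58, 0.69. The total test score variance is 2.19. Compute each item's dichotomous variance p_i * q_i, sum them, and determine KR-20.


For each item, compute p_i * q_i:
  Item 1: 0.32 * 0.68 = 0.2176
  Item 2: 0.79 * 0.21 = 0.1659
  Item 3: 0.58 * 0.42 = 0.2436
  Item 4: 0.58 * 0.42 = 0.2436
  Item 5: 0.69 * 0.31 = 0.2139
Sum(p_i * q_i) = 0.2176 + 0.1659 + 0.2436 + 0.2436 + 0.2139 = 1.0846
KR-20 = (k/(k-1)) * (1 - Sum(p_i*q_i) / Var_total)
= (5/4) * (1 - 1.0846/2.19)
= 1.25 * 0.5047
KR-20 = 0.6309

0.6309


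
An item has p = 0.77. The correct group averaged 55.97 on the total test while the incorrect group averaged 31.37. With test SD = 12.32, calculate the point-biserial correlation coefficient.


q = 1 - p = 0.23
rpb = ((M1 - M0) / SD) * sqrt(p * q)
rpb = ((55.97 - 31.37) / 12.32) * sqrt(0.77 * 0.23)
rpb = 0.8403

0.8403


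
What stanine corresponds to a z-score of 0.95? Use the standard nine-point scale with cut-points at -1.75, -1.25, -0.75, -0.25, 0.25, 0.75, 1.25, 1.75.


Stanine boundaries: [-1.75, -1.25, -0.75, -0.25, 0.25, 0.75, 1.25, 1.75]
z = 0.95
Check each boundary:
  z >= -1.75 -> could be stanine 2
  z >= -1.25 -> could be stanine 3
  z >= -0.75 -> could be stanine 4
  z >= -0.25 -> could be stanine 5
  z >= 0.25 -> could be stanine 6
  z >= 0.75 -> could be stanine 7
  z < 1.25
  z < 1.75
Highest qualifying boundary gives stanine = 7

7


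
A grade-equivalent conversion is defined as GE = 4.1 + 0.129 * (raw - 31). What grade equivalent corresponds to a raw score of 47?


raw - median = 47 - 31 = 16
slope * diff = 0.129 * 16 = 2.064
GE = 4.1 + 2.064
GE = 6.164

6.164


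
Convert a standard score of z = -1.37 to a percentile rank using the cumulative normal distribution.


CDF(z) = 0.5 * (1 + erf(z/sqrt(2)))
erf(-0.9687) = -0.8293
CDF = 0.0853
Percentile rank = 0.0853 * 100 = 8.53

8.53


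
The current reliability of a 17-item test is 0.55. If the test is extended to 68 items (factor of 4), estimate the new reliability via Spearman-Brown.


r_new = (n * rxx) / (1 + (n-1) * rxx)
r_new = (4 * 0.55) / (1 + 3 * 0.55)
r_new = 2.2 / 2.65
r_new = 0.8302

0.8302


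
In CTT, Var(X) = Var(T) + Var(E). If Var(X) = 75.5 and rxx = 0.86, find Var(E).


var_true = rxx * var_obs = 0.86 * 75.5 = 64.93
var_error = var_obs - var_true
var_error = 75.5 - 64.93
var_error = 10.57

10.57


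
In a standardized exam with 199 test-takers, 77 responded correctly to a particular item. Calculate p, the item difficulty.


Item difficulty p = number correct / total examinees
p = 77 / 199
p = 0.3869

0.3869


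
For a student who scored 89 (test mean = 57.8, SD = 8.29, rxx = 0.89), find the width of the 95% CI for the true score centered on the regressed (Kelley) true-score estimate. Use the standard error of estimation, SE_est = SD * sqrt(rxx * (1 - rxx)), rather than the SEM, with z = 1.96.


True score estimate = 0.89*89 + 0.11*57.8 = 85.568
SE_est = SD * sqrt(rxx * (1 - rxx)) = 8.29 * sqrt(0.89 * 0.11) = 8.29 * sqrt(0.0979) = 2.593856
CI = T_est +/- z * SE_est, so width = 2 * z * SE_est = 2 * 1.96 * 2.593856
Width = 10.1679

10.1679


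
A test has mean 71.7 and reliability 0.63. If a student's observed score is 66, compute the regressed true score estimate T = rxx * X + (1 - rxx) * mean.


T_est = rxx * X + (1 - rxx) * mean
T_est = 0.63 * 66 + 0.37 * 71.7
T_est = 41.58 + 26.529
T_est = 68.109

68.109


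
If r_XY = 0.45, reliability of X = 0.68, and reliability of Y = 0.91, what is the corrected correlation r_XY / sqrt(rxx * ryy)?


r_corrected = rxy / sqrt(rxx * ryy)
= 0.45 / sqrt(0.68 * 0.91)
= 0.45 / sqrt(0.6188)
= 0.45 / 0.786638
r_corrected = 0.5721

0.5721


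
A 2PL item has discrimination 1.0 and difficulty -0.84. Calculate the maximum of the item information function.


For 2PL, max info at theta = b = -0.84
I_max = a^2 / 4 = 1.0^2 / 4
= 1.0 / 4
I_max = 0.25

0.25


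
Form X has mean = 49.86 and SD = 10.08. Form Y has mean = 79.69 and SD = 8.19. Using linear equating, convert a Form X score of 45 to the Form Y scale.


slope = SD_Y / SD_X = 8.19 / 10.08 ~ 0.8125
intercept = mean_Y - slope * mean_X = 79.69 - (8.19 / 10.08) * 49.86 ~ 39.1788
Y = slope * X + intercept. To avoid rounding drift from the rounded slope/intercept, evaluate the equivalent form Y = mean_Y + SD_Y * (X - mean_X) / SD_X at full precision:
Y = 79.69 + 8.19 * (45 - 49.86) / 10.08
Y = 79.69 - 8.19 * 4.86 / 10.08
Y = 79.69 - 39.8034 / 10.08
Y = 79.69 - 3.9488
Y = 75.7412

75.7412


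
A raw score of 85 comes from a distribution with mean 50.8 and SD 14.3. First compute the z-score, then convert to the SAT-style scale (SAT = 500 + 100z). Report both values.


z = (X - mean) / SD = (85 - 50.8) / 14.3
z = 34.2 / 14.3
z = 2.3916
SAT-scale = SAT = 500 + 100z
Carry z at full precision (z = 34.2 / 14.3) into the conversion:
SAT-scale = 500 + 100 * (34.2 / 14.3) = 500 + 3420 / 14.3
SAT-scale = 500 + 239.1608
SAT-scale = 739.1608

739.1608


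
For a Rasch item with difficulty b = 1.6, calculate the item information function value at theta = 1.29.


P = 1/(1+exp(-(1.29-1.6))) = 0.4231
I = P*(1-P) = 0.4231 * 0.5769
I = 0.2441

0.2441


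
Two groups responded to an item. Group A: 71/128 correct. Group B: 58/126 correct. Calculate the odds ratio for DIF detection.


Odds_A = 71/57 = 1.2456
Odds_B = 58/68 = 0.8529
OR = Odds_A / Odds_B = 1.2456 / 0.8529
Exactly, OR = (71 * 68) / (57 * 58) = 4828 / 3306
OR = 1.4604

1.4604


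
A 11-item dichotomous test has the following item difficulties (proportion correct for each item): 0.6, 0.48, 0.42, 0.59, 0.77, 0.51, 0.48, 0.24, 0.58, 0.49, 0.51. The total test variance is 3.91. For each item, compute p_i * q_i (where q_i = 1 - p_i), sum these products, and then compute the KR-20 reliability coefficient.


For each item, compute p_i * q_i:
  Item 1: 0.6 * 0.4 = 0.24
  Item 2: 0.48 * 0.52 = 0.2496
  Item 3: 0.42 * 0.58 = 0.2436
  Item 4: 0.59 * 0.41 = 0.2419
  Item 5: 0.77 * 0.23 = 0.1771
  Item 6: 0.51 * 0.49 = 0.2499
  Item 7: 0.48 * 0.52 = 0.2496
  Item 8: 0.24 * 0.76 = 0.1824
  Item 9: 0.58 * 0.42 = 0.2436
  Item 10: 0.49 * 0.51 = 0.2499
  Item 11: 0.51 * 0.49 = 0.2499
Sum(p_i * q_i) = 0.24 + 0.2496 + 0.2436 + 0.2419 + 0.1771 + 0.2499 + 0.2496 + 0.1824 + 0.2436 + 0.2499 + 0.2499 = 2.5775
KR-20 = (k/(k-1)) * (1 - Sum(p_i*q_i) / Var_total)
= (11/10) * (1 - 2.5775/3.91)
= 1.1 * 0.3408
KR-20 = 0.3749

0.3749


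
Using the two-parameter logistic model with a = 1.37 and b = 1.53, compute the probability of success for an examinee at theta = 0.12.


a*(theta - b) = 1.37 * (0.12 - 1.53) = -1.9317
exp(--1.9317) = 6.9012
P = 1 / (1 + 6.9012)
P = 0.1266

0.1266


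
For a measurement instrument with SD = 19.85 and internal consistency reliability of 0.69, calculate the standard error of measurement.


SEM = SD * sqrt(1 - rxx)
SEM = 19.85 * sqrt(1 - 0.69)
SEM = 19.85 * sqrt(0.31) = 19.85 * 0.556776
SEM = 11.052

11.052


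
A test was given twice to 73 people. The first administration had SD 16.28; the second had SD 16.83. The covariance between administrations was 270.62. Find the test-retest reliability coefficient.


r = cov(X,Y) / (SD_X * SD_Y)
r = 270.62 / (16.28 * 16.83)
r = 270.62 / 273.9924
r = 0.9877

0.9877


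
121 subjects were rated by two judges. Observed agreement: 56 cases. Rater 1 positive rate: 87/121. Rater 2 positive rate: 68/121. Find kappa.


P_o = 56/121 = 0.46281
P_e = (87*68 + 34*53) / 14641 = 0.52715
kappa = (P_o - P_e) / (1 - P_e)
kappa = (0.46281 - 0.52715) / (1 - 0.52715)
kappa = -0.1361

-0.1361


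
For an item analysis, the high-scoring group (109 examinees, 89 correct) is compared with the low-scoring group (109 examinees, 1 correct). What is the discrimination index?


p_upper = 89/109 = 0.8165
p_lower = 1/109 = 0.0092
D = 0.8165 - 0.0092 = 0.8073

0.8073


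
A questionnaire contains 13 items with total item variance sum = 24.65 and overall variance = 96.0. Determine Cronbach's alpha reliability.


alpha = (k/(k-1)) * (1 - sum(si^2)/s_total^2)
= (13/12) * (1 - 24.65/96.0)
alpha = 0.8052

0.8052


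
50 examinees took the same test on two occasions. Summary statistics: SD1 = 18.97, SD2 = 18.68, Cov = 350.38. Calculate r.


r = cov(X,Y) / (SD_X * SD_Y)
r = 350.38 / (18.97 * 18.68)
r = 350.38 / 354.3596
r = 0.9888

0.9888


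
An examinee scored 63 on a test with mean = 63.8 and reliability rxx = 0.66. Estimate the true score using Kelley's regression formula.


T_est = rxx * X + (1 - rxx) * mean
T_est = 0.66 * 63 + 0.34 * 63.8
T_est = 41.58 + 21.692
T_est = 63.272

63.272


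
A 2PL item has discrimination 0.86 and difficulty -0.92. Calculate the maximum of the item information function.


For 2PL, max info at theta = b = -0.92
I_max = a^2 / 4 = 0.86^2 / 4
= 0.7396 / 4
I_max = 0.1849

0.1849


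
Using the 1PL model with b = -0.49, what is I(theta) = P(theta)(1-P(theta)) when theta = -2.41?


P = 1/(1+exp(-(-2.41--0.49))) = 0.1279
I = P*(1-P) = 0.1279 * 0.8721
I = 0.1115

0.1115


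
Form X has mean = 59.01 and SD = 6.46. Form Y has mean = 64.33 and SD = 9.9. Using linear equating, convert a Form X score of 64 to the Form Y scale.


slope = SD_Y / SD_X = 9.9 / 6.46 ~ 1.5325
intercept = mean_Y - slope * mean_X = 64.33 - (9.9 / 6.46) * 59.01 ~ -26.1033
Y = slope * X + intercept. To avoid rounding drift from the rounded slope/intercept, evaluate the equivalent form Y = mean_Y + SD_Y * (X - mean_X) / SD_X at full precision:
Y = 64.33 + 9.9 * (64 - 59.01) / 6.46
Y = 64.33 + 9.9 * 4.99 / 6.46
Y = 64.33 + 49.401 / 6.46
Y = 64.33 + 7.6472
Y = 71.9772

71.9772


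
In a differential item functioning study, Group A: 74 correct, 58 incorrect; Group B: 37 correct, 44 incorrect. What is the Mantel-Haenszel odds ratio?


Odds_A = 74/58 = 1.2759
Odds_B = 37/44 = 0.8409
OR = Odds_A / Odds_B = 1.2759 / 0.8409
Exactly, OR = (74 * 44) / (58 * 37) = 3256 / 2146
OR = 1.5172

1.5172


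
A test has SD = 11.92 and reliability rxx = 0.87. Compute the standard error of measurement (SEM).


SEM = SD * sqrt(1 - rxx)
SEM = 11.92 * sqrt(1 - 0.87)
SEM = 11.92 * sqrt(0.13) = 11.92 * 0.360555
SEM = 4.2978

4.2978


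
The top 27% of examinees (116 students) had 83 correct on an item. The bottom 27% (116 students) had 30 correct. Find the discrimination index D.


p_upper = 83/116 = 0.7155
p_lower = 30/116 = 0.2586
D = 0.7155 - 0.2586 = 0.4569

0.4569


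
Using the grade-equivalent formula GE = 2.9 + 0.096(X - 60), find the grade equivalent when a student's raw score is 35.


raw - median = 35 - 60 = -25
slope * diff = 0.096 * -25 = -2.4
GE = 2.9 + -2.4
GE = 0.5

0.5


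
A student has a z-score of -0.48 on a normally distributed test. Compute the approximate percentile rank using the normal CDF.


CDF(z) = 0.5 * (1 + erf(z/sqrt(2)))
erf(-0.3394) = -0.3688
CDF = 0.3156
Percentile rank = 0.3156 * 100 = 31.56

31.56


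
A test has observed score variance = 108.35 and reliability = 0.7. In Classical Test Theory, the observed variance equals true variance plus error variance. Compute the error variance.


var_true = rxx * var_obs = 0.7 * 108.35 = 75.845
var_error = var_obs - var_true
var_error = 108.35 - 75.845
var_error = 32.505

32.505


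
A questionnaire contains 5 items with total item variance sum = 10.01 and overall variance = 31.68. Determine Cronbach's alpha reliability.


alpha = (k/(k-1)) * (1 - sum(si^2)/s_total^2)
= (5/4) * (1 - 10.01/31.68)
alpha = 0.855

0.855


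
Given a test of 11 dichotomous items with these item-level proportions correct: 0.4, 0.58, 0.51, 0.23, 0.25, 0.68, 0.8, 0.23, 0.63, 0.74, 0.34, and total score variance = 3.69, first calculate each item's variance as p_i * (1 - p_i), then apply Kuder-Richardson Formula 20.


For each item, compute p_i * q_i:
  Item 1: 0.4 * 0.6 = 0.24
  Item 2: 0.58 * 0.42 = 0.2436
  Item 3: 0.51 * 0.49 = 0.2499
  Item 4: 0.23 * 0.77 = 0.1771
  Item 5: 0.25 * 0.75 = 0.1875
  Item 6: 0.68 * 0.32 = 0.2176
  Item 7: 0.8 * 0.2 = 0.16
  Item 8: 0.23 * 0.77 = 0.1771
  Item 9: 0.63 * 0.37 = 0.2331
  Item 10: 0.74 * 0.26 = 0.1924
  Item 11: 0.34 * 0.66 = 0.2244
Sum(p_i * q_i) = 0.24 + 0.2436 + 0.2499 + 0.1771 + 0.1875 + 0.2176 + 0.16 + 0.1771 + 0.2331 + 0.1924 + 0.2244 = 2.3027
KR-20 = (k/(k-1)) * (1 - Sum(p_i*q_i) / Var_total)
= (11/10) * (1 - 2.3027/3.69)
= 1.1 * 0.376
KR-20 = 0.4136

0.4136


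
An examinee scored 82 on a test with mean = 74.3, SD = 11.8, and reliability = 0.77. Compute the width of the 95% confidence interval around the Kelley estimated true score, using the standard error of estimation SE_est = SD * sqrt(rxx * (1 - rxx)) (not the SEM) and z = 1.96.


True score estimate = 0.77*82 + 0.23*74.3 = 80.229
SE_est = SD * sqrt(rxx * (1 - rxx)) = 11.8 * sqrt(0.77 * 0.23) = 11.8 * sqrt(0.1771) = 4.965824
CI = T_est +/- z * SE_est, so width = 2 * z * SE_est = 2 * 1.96 * 4.965824
Width = 19.466

19.466


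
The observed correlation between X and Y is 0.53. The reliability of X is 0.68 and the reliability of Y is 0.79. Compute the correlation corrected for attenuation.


r_corrected = rxy / sqrt(rxx * ryy)
= 0.53 / sqrt(0.68 * 0.79)
= 0.53 / sqrt(0.5372)
= 0.53 / 0.732939
r_corrected = 0.7231

0.7231


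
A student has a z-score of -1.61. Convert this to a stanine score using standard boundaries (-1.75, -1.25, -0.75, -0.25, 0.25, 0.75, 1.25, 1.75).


Stanine boundaries: [-1.75, -1.25, -0.75, -0.25, 0.25, 0.75, 1.25, 1.75]
z = -1.61
Check each boundary:
  z >= -1.75 -> could be stanine 2
  z < -1.25
  z < -0.75
  z < -0.25
  z < 0.25
  z < 0.75
  z < 1.25
  z < 1.75
Highest qualifying boundary gives stanine = 2

2


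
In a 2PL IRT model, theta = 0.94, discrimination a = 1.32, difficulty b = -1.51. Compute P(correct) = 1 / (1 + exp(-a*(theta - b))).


a*(theta - b) = 1.32 * (0.94 - -1.51) = 3.234
exp(-3.234) = 0.0394
P = 1 / (1 + 0.0394)
P = 0.9621

0.9621


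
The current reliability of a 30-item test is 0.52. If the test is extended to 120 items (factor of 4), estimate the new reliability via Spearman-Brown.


r_new = (n * rxx) / (1 + (n-1) * rxx)
r_new = (4 * 0.52) / (1 + 3 * 0.52)
r_new = 2.08 / 2.56
r_new = 0.8125

0.8125


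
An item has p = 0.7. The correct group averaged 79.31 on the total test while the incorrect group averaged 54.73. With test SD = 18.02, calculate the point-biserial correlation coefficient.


q = 1 - p = 0.3
rpb = ((M1 - M0) / SD) * sqrt(p * q)
rpb = ((79.31 - 54.73) / 18.02) * sqrt(0.7 * 0.3)
rpb = 0.6251

0.6251


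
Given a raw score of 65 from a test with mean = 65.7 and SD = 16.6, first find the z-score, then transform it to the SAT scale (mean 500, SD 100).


z = (X - mean) / SD = (65 - 65.7) / 16.6
z = -0.7 / 16.6
z = -0.0422
SAT-scale = SAT = 500 + 100z
Carry z at full precision (z = -0.7 / 16.6) into the conversion:
SAT-scale = 500 + 100 * (-0.7 / 16.6) = 500 + -70 / 16.6
SAT-scale = 500 + -4.2169
SAT-scale = 495.7831

495.7831


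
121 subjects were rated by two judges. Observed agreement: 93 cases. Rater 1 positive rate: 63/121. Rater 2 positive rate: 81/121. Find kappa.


P_o = 93/121 = 0.768595
P_e = (63*81 + 58*40) / 14641 = 0.507001
kappa = (P_o - P_e) / (1 - P_e)
kappa = (0.768595 - 0.507001) / (1 - 0.507001)
kappa = 0.5306

0.5306


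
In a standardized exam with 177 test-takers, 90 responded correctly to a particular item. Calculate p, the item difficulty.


Item difficulty p = number correct / total examinees
p = 90 / 177
p = 0.5085

0.5085


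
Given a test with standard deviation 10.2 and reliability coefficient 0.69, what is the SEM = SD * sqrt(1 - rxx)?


SEM = SD * sqrt(1 - rxx)
SEM = 10.2 * sqrt(1 - 0.69)
SEM = 10.2 * sqrt(0.31) = 10.2 * 0.556776
SEM = 5.6791

5.6791


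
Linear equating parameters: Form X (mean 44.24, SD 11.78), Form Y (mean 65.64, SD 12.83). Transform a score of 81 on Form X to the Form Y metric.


slope = SD_Y / SD_X = 12.83 / 11.78 ~ 1.0891
intercept = mean_Y - slope * mean_X = 65.64 - (12.83 / 11.78) * 44.24 ~ 17.4567
Y = slope * X + intercept. To avoid rounding drift from the rounded slope/intercept, evaluate the equivalent form Y = mean_Y + SD_Y * (X - mean_X) / SD_X at full precision:
Y = 65.64 + 12.83 * (81 - 44.24) / 11.78
Y = 65.64 + 12.83 * 36.76 / 11.78
Y = 65.64 + 471.6308 / 11.78
Y = 65.64 + 40.0366
Y = 105.6766

105.6766


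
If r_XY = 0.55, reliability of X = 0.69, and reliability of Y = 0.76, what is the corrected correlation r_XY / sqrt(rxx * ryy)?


r_corrected = rxy / sqrt(rxx * ryy)
= 0.55 / sqrt(0.69 * 0.76)
= 0.55 / sqrt(0.5244)
= 0.55 / 0.724155
r_corrected = 0.7595

0.7595


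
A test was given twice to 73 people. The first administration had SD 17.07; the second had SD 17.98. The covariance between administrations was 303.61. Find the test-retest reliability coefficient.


r = cov(X,Y) / (SD_X * SD_Y)
r = 303.61 / (17.07 * 17.98)
r = 303.61 / 306.9186
r = 0.9892

0.9892


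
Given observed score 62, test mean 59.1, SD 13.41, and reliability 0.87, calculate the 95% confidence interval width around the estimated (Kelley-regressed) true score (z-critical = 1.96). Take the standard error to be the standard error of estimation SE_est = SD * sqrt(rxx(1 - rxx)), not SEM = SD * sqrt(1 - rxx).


True score estimate = 0.87*62 + 0.13*59.1 = 61.623
SE_est = SD * sqrt(rxx * (1 - rxx)) = 13.41 * sqrt(0.87 * 0.13) = 13.41 * sqrt(0.1131) = 4.509829
CI = T_est +/- z * SE_est, so width = 2 * z * SE_est = 2 * 1.96 * 4.509829
Width = 17.6785

17.6785


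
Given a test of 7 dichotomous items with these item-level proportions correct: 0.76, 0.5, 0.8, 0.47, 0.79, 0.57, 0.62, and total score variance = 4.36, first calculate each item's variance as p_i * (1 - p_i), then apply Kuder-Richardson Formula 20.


For each item, compute p_i * q_i:
  Item 1: 0.76 * 0.24 = 0.1824
  Item 2: 0.5 * 0.5 = 0.25
  Item 3: 0.8 * 0.2 = 0.16
  Item 4: 0.47 * 0.53 = 0.2491
  Item 5: 0.79 * 0.21 = 0.1659
  Item 6: 0.57 * 0.43 = 0.2451
  Item 7: 0.62 * 0.38 = 0.2356
Sum(p_i * q_i) = 0.1824 + 0.25 + 0.16 + 0.2491 + 0.1659 + 0.2451 + 0.2356 = 1.4881
KR-20 = (k/(k-1)) * (1 - Sum(p_i*q_i) / Var_total)
= (7/6) * (1 - 1.4881/4.36)
= 1.1667 * 0.6587
KR-20 = 0.7685

0.7685


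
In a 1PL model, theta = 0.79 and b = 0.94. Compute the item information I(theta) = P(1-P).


P = 1/(1+exp(-(0.79-0.94))) = 0.4626
I = P*(1-P) = 0.4626 * 0.5374
I = 0.2486

0.2486


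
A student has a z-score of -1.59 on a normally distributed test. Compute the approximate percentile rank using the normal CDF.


CDF(z) = 0.5 * (1 + erf(z/sqrt(2)))
erf(-1.1243) = -0.8882
CDF = 0.0559
Percentile rank = 0.0559 * 100 = 5.59

5.59


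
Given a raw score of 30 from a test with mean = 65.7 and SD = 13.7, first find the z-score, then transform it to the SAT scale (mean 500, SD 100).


z = (X - mean) / SD = (30 - 65.7) / 13.7
z = -35.7 / 13.7
z = -2.6058
SAT-scale = SAT = 500 + 100z
Carry z at full precision (z = -35.7 / 13.7) into the conversion:
SAT-scale = 500 + 100 * (-35.7 / 13.7) = 500 + -3570 / 13.7
SAT-scale = 500 + -260.5839
SAT-scale = 239.4161

239.4161


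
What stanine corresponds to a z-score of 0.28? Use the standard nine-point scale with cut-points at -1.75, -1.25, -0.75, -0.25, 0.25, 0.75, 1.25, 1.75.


Stanine boundaries: [-1.75, -1.25, -0.75, -0.25, 0.25, 0.75, 1.25, 1.75]
z = 0.28
Check each boundary:
  z >= -1.75 -> could be stanine 2
  z >= -1.25 -> could be stanine 3
  z >= -0.75 -> could be stanine 4
  z >= -0.25 -> could be stanine 5
  z >= 0.25 -> could be stanine 6
  z < 0.75
  z < 1.25
  z < 1.75
Highest qualifying boundary gives stanine = 6

6


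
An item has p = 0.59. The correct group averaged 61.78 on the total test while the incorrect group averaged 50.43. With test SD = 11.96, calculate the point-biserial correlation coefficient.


q = 1 - p = 0.41
rpb = ((M1 - M0) / SD) * sqrt(p * q)
rpb = ((61.78 - 50.43) / 11.96) * sqrt(0.59 * 0.41)
rpb = 0.4667

0.4667


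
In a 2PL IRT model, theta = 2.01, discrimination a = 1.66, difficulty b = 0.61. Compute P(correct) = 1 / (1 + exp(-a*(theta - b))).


a*(theta - b) = 1.66 * (2.01 - 0.61) = 2.324
exp(-2.324) = 0.0979
P = 1 / (1 + 0.0979)
P = 0.9108

0.9108


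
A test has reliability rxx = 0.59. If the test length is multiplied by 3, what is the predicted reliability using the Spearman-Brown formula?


r_new = (n * rxx) / (1 + (n-1) * rxx)
r_new = (3 * 0.59) / (1 + 2 * 0.59)
r_new = 1.77 / 2.18
r_new = 0.8119

0.8119


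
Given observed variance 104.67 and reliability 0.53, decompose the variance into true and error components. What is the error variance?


var_true = rxx * var_obs = 0.53 * 104.67 = 55.4751
var_error = var_obs - var_true
var_error = 104.67 - 55.4751
var_error = 49.1949

49.1949


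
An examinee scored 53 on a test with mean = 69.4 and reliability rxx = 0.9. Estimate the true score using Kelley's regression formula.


T_est = rxx * X + (1 - rxx) * mean
T_est = 0.9 * 53 + 0.1 * 69.4
T_est = 47.7 + 6.94
T_est = 54.64

54.64


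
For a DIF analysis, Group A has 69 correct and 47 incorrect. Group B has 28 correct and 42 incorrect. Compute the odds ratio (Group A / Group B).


Odds_A = 69/47 = 1.4681
Odds_B = 28/42 = 0.6667
OR = Odds_A / Odds_B = 1.4681 / 0.6667
Exactly, OR = (69 * 42) / (47 * 28) = 2898 / 1316
OR = 2.2021

2.2021


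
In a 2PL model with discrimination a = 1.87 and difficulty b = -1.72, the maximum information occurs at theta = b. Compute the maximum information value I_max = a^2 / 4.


For 2PL, max info at theta = b = -1.72
I_max = a^2 / 4 = 1.87^2 / 4
= 3.4969 / 4
I_max = 0.8742

0.8742


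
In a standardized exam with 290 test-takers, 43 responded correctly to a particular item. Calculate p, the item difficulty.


Item difficulty p = number correct / total examinees
p = 43 / 290
p = 0.1483

0.1483


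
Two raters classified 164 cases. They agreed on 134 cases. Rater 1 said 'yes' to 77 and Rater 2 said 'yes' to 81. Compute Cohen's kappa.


P_o = 134/164 = 0.817073
P_e = (77*81 + 87*83) / 26896 = 0.500372
kappa = (P_o - P_e) / (1 - P_e)
kappa = (0.817073 - 0.500372) / (1 - 0.500372)
kappa = 0.6339

0.6339


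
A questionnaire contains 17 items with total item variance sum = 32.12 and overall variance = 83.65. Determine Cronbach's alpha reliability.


alpha = (k/(k-1)) * (1 - sum(si^2)/s_total^2)
= (17/16) * (1 - 32.12/83.65)
alpha = 0.6545

0.6545


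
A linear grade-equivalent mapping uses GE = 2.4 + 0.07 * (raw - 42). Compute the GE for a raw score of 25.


raw - median = 25 - 42 = -17
slope * diff = 0.07 * -17 = -1.19
GE = 2.4 + -1.19
GE = 1.21

1.21


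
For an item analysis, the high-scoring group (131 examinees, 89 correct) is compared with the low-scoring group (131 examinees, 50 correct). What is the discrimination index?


p_upper = 89/131 = 0.6794
p_lower = 50/131 = 0.3817
D = 0.6794 - 0.3817 = 0.2977

0.2977


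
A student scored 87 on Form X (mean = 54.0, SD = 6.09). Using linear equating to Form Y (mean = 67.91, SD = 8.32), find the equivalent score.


slope = SD_Y / SD_X = 8.32 / 6.09 ~ 1.3662
intercept = mean_Y - slope * mean_X = 67.91 - (8.32 / 6.09) * 54.0 ~ -5.8634
Y = slope * X + intercept. To avoid rounding drift from the rounded slope/intercept, evaluate the equivalent form Y = mean_Y + SD_Y * (X - mean_X) / SD_X at full precision:
Y = 67.91 + 8.32 * (87 - 54.0) / 6.09
Y = 67.91 + 8.32 * 33.0 / 6.09
Y = 67.91 + 274.56 / 6.09
Y = 67.91 + 45.0837
Y = 112.9937

112.9937


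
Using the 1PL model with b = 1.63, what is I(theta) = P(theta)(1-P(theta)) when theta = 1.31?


P = 1/(1+exp(-(1.31-1.63))) = 0.4207
I = P*(1-P) = 0.4207 * 0.5793
I = 0.2437

0.2437


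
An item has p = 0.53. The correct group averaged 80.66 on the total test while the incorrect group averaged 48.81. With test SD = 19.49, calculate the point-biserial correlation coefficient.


q = 1 - p = 0.47
rpb = ((M1 - M0) / SD) * sqrt(p * q)
rpb = ((80.66 - 48.81) / 19.49) * sqrt(0.53 * 0.47)
rpb = 0.8156

0.8156


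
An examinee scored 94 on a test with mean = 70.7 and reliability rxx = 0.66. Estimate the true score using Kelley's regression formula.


T_est = rxx * X + (1 - rxx) * mean
T_est = 0.66 * 94 + 0.34 * 70.7
T_est = 62.04 + 24.038
T_est = 86.078

86.078


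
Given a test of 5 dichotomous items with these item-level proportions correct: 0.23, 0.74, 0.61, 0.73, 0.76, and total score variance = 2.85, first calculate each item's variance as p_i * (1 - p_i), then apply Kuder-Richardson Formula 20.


For each item, compute p_i * q_i:
  Item 1: 0.23 * 0.77 = 0.1771
  Item 2: 0.74 * 0.26 = 0.1924
  Item 3: 0.61 * 0.39 = 0.2379
  Item 4: 0.73 * 0.27 = 0.1971
  Item 5: 0.76 * 0.24 = 0.1824
Sum(p_i * q_i) = 0.1771 + 0.1924 + 0.2379 + 0.1971 + 0.1824 = 0.9869
KR-20 = (k/(k-1)) * (1 - Sum(p_i*q_i) / Var_total)
= (5/4) * (1 - 0.9869/2.85)
= 1.25 * 0.6537
KR-20 = 0.8171

0.8171


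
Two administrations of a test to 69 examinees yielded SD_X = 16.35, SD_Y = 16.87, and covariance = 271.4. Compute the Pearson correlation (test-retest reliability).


r = cov(X,Y) / (SD_X * SD_Y)
r = 271.4 / (16.35 * 16.87)
r = 271.4 / 275.8245
r = 0.984

0.984
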